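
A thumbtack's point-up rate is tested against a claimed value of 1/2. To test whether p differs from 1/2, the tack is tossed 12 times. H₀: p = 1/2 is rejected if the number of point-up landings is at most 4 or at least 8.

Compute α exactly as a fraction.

The significance level is the null-hypothesis probability of the rejection region {≤4} ∪ {≥8}.
By symmetry, α = 2·P(S ≤ 4) = 2·(1 + 12 + 66 + 220 + 495)/4096 = 1588/4096 = 397/1024.

397/1024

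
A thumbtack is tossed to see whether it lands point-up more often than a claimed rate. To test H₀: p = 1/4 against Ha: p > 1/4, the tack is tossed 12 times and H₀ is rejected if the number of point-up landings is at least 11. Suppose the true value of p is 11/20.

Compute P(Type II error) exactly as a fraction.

4062047911197291/4096000000000000

A Type II error is failing to reject when Ha holds: with p = 11/20, β = P(K ≤ 10).
Adding the binomial probabilities P(K=0)+…+P(K=10) at p = 11/20 gives 4062047911197291/4096000000000000.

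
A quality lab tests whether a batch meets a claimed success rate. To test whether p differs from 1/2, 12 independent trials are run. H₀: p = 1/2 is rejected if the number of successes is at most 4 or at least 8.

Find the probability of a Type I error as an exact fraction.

The significance level is the null-hypothesis probability of the rejection region {≤4} ∪ {≥8}.
By symmetry, α = 2·P(X ≤ 4) = 2·(1 + 12 + 66 + 220 + 495)/4096 = 1588/4096 = 397/1024.

397/1024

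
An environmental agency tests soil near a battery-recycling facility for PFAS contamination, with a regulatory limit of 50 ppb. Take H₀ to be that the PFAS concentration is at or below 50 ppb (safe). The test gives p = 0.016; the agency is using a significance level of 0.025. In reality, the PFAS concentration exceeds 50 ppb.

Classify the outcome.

Since p = 0.016 < α = 0.025, H₀ is rejected.
H₀ is false (actually the PFAS concentration exceeds 50 ppb).
The decision matches the true state — no error.

No error (correct decision).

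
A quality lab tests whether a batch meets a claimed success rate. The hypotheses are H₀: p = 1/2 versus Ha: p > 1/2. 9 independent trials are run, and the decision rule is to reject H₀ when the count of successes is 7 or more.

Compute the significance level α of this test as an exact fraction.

The Type I error probability is α = P(X ≥ 7) computed under H₀, where X ~ Binomial(9, 1/2).
Summing the upper tail: (36 + 9 + 1) / 2^9 = 46/512 = 23/256.

23/256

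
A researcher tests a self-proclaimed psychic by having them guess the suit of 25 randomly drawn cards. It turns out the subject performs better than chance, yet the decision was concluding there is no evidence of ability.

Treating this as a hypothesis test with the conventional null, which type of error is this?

The null hypothesis here is that the subject is guessing at random (p = 1/4).
'Concluding there is no evidence of ability' corresponds to failing to reject H₀.
H₀ was not rejected but H₀ is false — a Type II error (false negative).

Type II error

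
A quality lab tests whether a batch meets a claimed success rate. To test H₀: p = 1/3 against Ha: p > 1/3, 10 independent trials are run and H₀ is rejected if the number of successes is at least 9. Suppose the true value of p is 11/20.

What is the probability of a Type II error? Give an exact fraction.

Under the alternative p = 11/20, X ~ Binomial(10, 11/20); β is the probability the test does not reject, P(X < 9).
Adding the binomial probabilities P(X=0)+…+P(X=8) at p = 11/20 gives 10001847283209/10240000000000.

10001847283209/10240000000000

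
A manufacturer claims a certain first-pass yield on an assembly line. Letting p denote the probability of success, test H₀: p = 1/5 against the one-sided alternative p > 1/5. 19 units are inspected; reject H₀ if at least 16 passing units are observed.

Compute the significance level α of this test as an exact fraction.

Under H₀, Y ~ Binomial(19, 1/5), and α = P(Y ≥ 16).
P(Y ≥ 16) = Σ_{j=16}^{19} C(19,j)·(1/5)^j·(4/5)^{19-j} = 64829/19073486328125.

64829/19073486328125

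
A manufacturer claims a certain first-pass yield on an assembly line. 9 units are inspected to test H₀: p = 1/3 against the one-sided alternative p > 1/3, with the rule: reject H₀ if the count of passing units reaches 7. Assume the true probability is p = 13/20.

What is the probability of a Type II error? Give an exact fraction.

5301813769/8000000000

β = P(fail to reject H₀ | Ha true) = P(K ≤ 6 | p = 13/20), K ~ Binomial(9, 13/20).
Summing C(9,j)·(13/20)^j·(7/20)^{9-j} for j = 0..6 gives 5301813769/8000000000.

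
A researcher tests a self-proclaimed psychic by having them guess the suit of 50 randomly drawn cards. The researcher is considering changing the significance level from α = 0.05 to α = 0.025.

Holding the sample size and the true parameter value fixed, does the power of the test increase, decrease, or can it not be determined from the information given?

Lowering α raises the bar for rejection; under Ha, the test now fails to reject on outcomes it previously would have rejected.
Since power = 1 − β and β increases, power decreases.

It decreases.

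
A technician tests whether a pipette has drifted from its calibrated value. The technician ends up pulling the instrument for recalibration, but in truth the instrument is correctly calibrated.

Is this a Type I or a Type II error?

The null hypothesis here is that the instrument is correctly calibrated.
'Pulling the instrument for recalibration' corresponds to rejecting H₀.
H₀ was rejected but H₀ is true — a Type I error (false positive).

Type I error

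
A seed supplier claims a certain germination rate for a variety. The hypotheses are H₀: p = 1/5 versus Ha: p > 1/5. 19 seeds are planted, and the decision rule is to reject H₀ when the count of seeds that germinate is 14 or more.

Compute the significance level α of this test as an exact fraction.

12964157/19073486328125

α = P(reject H₀ | H₀ true) = P(X ≥ 14 | p = 1/5), with X ~ Binomial(19, 1/5).
P(X ≥ 14) = Σ_{j=14}^{19} C(19,j)·(1/5)^j·(4/5)^{19-j} = 12964157/19073486328125.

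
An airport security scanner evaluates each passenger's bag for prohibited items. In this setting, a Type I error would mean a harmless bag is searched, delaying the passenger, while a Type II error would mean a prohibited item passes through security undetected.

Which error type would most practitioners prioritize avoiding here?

Type II error

The Type II consequence (a prohibited item passes through security undetected) is more severe than the Type I consequence (a harmless bag is searched, delaying the passenger).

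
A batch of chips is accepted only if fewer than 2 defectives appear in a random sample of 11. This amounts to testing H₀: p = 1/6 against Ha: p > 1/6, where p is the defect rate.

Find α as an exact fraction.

12909191/22674816

The significance level is the probability, assuming p = 1/6, of seeing 2 or more defectives in 11 draws.
α = 1 − P(Y ≤ 1) = 1 − 9765625/22674816 = 12909191/22674816.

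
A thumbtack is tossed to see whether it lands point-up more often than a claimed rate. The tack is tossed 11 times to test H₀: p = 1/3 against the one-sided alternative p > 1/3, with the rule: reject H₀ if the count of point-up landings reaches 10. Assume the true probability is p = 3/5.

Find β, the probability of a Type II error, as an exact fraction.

1894076/1953125

β = P(fail to reject H₀ | Ha true) = P(X ≤ 9 | p = 3/5), X ~ Binomial(11, 3/5).
Summing C(11,j)·(3/5)^j·(2/5)^{11-j} for j = 0..9 gives 1894076/1953125.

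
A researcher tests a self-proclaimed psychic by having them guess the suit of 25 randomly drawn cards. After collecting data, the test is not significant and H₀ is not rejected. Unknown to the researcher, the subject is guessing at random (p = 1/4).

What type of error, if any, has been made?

The conventional null hypothesis here is that the subject is guessing at random (p = 1/4).
The test retained a true H₀ — the decision matches the true state.

No error — this is a correct decision.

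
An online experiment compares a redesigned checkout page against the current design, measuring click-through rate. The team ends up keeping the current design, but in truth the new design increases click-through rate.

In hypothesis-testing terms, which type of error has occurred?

Type II error

The null hypothesis here is that the new design has no effect on click-through rate.
'Keeping the current design' corresponds to failing to reject H₀.
H₀ was not rejected but H₀ is false — a Type II error (false negative).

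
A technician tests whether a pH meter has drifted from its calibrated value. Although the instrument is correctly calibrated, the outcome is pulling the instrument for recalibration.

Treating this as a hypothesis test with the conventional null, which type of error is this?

Type I error

The null hypothesis here is that the instrument is correctly calibrated.
'Pulling the instrument for recalibration' corresponds to rejecting H₀.
H₀ was rejected but H₀ is true — a Type I error (false positive).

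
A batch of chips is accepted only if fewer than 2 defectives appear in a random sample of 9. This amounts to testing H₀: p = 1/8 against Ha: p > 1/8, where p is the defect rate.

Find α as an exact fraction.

Under H₀, S ~ Binomial(9, 1/8); the Type I error rate is P(S ≥ 2).
Via the complement, α = 1 − Σ_{j=0}^{1} C(9,j)(1/8)^j(7/8)^{9-j} = 2623807/8388608.

2623807/8388608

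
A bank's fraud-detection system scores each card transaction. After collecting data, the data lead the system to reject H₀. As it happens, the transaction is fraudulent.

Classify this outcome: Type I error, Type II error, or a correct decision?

The conventional null hypothesis here is that the transaction is legitimate.
The test rejected a false H₀ — the decision matches the true state.

No error — this is a correct decision.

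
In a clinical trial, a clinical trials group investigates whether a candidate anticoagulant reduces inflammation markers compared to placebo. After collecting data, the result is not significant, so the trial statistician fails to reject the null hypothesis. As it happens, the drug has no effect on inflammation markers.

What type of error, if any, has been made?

Neither — the decision is correct.

The conventional null hypothesis here is that the drug has no effect on inflammation markers.
The test retained a true H₀ — the decision matches the true state.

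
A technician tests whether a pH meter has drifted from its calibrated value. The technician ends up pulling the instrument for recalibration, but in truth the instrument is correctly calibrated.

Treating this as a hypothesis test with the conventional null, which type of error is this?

The null hypothesis here is that the instrument is correctly calibrated.
'Pulling the instrument for recalibration' corresponds to rejecting H₀.
H₀ was rejected but H₀ is true — a Type I error (false positive).

Type I error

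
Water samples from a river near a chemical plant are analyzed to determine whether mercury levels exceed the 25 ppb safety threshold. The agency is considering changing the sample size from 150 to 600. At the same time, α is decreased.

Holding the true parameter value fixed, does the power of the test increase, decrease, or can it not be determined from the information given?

Cannot be determined from the information given.

The first change alone would make β decrease; the second alone would make β increase. Which effect dominates depends on the magnitudes, which are not given.
Since power = 1 − β, the effect on power is likewise indeterminate.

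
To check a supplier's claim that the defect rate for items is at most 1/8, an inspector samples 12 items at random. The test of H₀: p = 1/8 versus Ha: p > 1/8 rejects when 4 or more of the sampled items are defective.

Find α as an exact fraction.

α = P(reject H₀ | H₀ true) = P(X ≥ 4 | p = 1/8), X ~ Binomial(12, 1/8).
α = 1 − P(X ≤ 3) = 1 − 65090368091/68719476736 = 3629108645/68719476736.

3629108645/68719476736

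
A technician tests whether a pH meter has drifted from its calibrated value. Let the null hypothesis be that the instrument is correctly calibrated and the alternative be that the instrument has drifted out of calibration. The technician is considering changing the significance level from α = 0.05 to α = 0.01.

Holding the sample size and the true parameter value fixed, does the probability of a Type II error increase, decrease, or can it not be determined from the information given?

Lowering α raises the bar for rejection; under Ha, the test now fails to reject on outcomes it previously would have rejected.

It increases.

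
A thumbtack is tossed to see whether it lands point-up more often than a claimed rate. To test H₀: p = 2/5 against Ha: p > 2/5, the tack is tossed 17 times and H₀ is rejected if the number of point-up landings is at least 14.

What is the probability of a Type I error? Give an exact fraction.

68878336/152587890625

Under H₀, X ~ Binomial(17, 2/5), and α = P(X ≥ 14).
Summing C(17,j)(2/5)^j(3/5)^{17−j} for j = 14,…,17 gives 68878336/152587890625.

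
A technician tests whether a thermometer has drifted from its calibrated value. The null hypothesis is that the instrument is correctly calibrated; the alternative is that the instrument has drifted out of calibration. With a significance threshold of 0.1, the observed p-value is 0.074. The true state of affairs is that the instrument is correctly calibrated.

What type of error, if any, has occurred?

Since p = 0.074 < α = 0.1, H₀ is rejected.
H₀ is true (actually the instrument is correctly calibrated).
Rejecting a true H₀ is a Type I error.

Type I error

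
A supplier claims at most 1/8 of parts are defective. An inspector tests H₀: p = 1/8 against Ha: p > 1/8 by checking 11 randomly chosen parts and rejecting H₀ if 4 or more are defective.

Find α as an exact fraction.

The significance level is the probability, assuming p = 1/8, of seeing 4 or more defectives in 11 draws.
Via the complement, α = 1 − Σ_{j=0}^{3} C(11,j)(1/8)^j(7/8)^{11-j} = 41842445/1073741824.

41842445/1073741824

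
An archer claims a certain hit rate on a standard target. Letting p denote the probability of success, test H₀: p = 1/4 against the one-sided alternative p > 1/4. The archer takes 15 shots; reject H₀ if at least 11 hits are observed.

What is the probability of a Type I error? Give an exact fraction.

α = P(reject H₀ | H₀ true) = P(K ≥ 11 | p = 1/4), with K ~ Binomial(15, 1/4).
P(K ≥ 11) = Σ_{j=11}^{15} C(15,j)·(1/4)^j·(3/4)^{15-j} = 123841/1073741824.

123841/1073741824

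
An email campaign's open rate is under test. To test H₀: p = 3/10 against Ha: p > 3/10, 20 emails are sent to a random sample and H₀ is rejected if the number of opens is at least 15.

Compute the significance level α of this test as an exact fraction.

1073500548839793/25000000000000000000

The Type I error probability is α = P(S ≥ 15) computed under H₀, where S ~ Binomial(20, 3/10).
Summing C(20,j)(3/10)^j(7/10)^{20−j} for j = 15,…,20 gives 1073500548839793/25000000000000000000.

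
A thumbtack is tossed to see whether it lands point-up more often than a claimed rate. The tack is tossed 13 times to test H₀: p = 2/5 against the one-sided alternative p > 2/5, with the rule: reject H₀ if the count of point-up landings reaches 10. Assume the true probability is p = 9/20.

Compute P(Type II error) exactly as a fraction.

β = P(fail to reject H₀ | Ha true) = P(X ≤ 9 | p = 9/20), X ~ Binomial(13, 9/20).
Equivalently, β = 1 − P(X ≥ 10) = 501584974994213/512000000000000.

501584974994213/512000000000000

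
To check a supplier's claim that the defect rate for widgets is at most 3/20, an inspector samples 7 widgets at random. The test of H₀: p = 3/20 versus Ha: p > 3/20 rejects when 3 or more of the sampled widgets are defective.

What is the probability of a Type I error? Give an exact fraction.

18883881/256000000

Under H₀, Y ~ Binomial(7, 3/20); the Type I error rate is P(Y ≥ 3).
α = 1 − P(Y ≤ 2) = 1 − 237116119/256000000 = 18883881/256000000.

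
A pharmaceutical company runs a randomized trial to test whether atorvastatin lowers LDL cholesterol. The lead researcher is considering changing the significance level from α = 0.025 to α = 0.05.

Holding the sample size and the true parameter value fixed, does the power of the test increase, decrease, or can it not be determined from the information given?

It increases.

A larger α widens the rejection region, so when the alternative is true more outcomes lead to rejection — failing to reject becomes less likely.
Since power = 1 − β and β decreases, power increases.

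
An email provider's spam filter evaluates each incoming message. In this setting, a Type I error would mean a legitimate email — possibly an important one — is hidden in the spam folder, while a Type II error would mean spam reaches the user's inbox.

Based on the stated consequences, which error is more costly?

The Type I consequence (a legitimate email — possibly an important one — is hidden in the spam folder) is more severe than the Type II consequence (spam reaches the user's inbox).

Type I error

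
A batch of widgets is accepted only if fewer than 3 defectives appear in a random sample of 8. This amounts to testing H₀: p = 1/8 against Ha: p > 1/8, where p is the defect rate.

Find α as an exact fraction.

1129899/16777216

α = P(reject H₀ | H₀ true) = P(K ≥ 3 | p = 1/8), K ~ Binomial(8, 1/8).
Computing the lower-tail complement: 1 − 15647317/16777216 = 1129899/16777216.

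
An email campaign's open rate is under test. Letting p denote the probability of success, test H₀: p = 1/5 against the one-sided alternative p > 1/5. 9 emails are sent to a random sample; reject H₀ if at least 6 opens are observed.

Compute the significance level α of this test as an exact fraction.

The Type I error probability is α = P(S ≥ 6) computed under H₀, where S ~ Binomial(9, 1/5).
Summing C(9,j)(1/5)^j(4/5)^{9−j} for j = 6,…,9 gives 5989/1953125.

5989/1953125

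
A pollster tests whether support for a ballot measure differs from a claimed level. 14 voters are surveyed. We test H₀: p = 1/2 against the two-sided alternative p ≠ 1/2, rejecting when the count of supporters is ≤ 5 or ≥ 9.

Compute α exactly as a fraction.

3473/8192

Under H₀, K ~ Binomial(14, 1/2); α is the probability of landing in either tail, P(K ≤ 5) + P(K ≥ 9).
The two tails are symmetric, so α = 2·(1 + 14 + 91 + 364 + 1001 + 2002)/2^14 = 6946/16384 = 3473/8192.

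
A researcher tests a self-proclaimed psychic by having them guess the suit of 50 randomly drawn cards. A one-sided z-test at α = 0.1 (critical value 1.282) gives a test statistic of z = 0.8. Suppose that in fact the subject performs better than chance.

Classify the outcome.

The conventional null hypothesis is that the subject is guessing at random (p = 1/4).
Since z = 0.8 ≤ z* = 1.282, H₀ is not rejected.
H₀ is false (actually the subject performs better than chance).
Failing to reject a false H₀ is a Type II error.

Type II error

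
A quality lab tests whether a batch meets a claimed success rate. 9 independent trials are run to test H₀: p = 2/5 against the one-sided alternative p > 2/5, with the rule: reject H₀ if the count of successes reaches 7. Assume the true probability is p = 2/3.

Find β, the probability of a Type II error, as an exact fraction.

12259/19683

Under the alternative p = 2/3, Y ~ Binomial(9, 2/3); β is the probability the test does not reject, P(Y < 7).
Adding the binomial probabilities P(Y=0)+…+P(Y=6) at p = 2/3 gives 12259/19683.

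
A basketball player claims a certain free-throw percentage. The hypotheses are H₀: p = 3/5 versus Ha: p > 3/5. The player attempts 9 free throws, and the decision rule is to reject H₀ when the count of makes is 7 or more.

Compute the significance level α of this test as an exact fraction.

452709/1953125

Under H₀, K ~ Binomial(9, 3/5), and α = P(K ≥ 7).
P(K ≥ 7) = Σ_{j=7}^{9} C(9,j)·(3/5)^j·(2/5)^{9-j} = 452709/1953125.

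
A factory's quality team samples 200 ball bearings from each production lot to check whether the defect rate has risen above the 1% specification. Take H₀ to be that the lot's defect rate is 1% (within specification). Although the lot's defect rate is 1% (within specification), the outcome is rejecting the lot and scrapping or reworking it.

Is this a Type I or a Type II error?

Type I error

'Rejecting the lot and scrapping or reworking it' corresponds to rejecting H₀.
H₀ was rejected but H₀ is true — a Type I error (false positive).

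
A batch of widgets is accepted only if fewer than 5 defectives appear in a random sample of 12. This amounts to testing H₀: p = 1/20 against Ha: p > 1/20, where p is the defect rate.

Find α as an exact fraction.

75344392367/409600000000000

The significance level is the probability, assuming p = 1/20, of seeing 5 or more defectives in 12 draws.
Computing the lower-tail complement: 1 − 409524655607633/409600000000000 = 75344392367/409600000000000.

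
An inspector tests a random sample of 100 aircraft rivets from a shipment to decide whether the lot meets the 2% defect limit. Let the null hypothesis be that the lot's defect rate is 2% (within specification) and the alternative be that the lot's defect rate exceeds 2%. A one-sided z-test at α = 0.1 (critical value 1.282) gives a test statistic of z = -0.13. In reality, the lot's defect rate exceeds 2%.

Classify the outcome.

Since z = -0.13 ≤ z* = 1.282, H₀ is not rejected.
H₀ is false (actually the lot's defect rate exceeds 2%).
Failing to reject a false H₀ is a Type II error.

Type II error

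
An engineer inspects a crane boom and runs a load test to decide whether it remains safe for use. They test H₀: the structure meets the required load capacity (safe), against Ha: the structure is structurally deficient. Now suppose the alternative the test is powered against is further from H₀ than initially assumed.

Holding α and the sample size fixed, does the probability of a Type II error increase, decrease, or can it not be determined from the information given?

The further the true parameter sits from the null value, the more of the Ha sampling distribution falls in the rejection region.

It decreases.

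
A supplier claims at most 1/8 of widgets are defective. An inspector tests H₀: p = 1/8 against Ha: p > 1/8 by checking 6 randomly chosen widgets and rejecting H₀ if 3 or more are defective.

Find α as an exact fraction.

Under H₀, Y ~ Binomial(6, 1/8); the Type I error rate is P(Y ≥ 3).
α = 1 − P(Y ≤ 2) = 1 − 127253/131072 = 3819/131072.

3819/131072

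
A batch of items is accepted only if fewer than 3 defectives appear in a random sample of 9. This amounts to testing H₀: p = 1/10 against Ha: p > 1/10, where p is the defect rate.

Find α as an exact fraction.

26486069/500000000

The significance level is the probability, assuming p = 1/10, of seeing 3 or more defectives in 9 draws.
Computing the lower-tail complement: 1 − 473513931/500000000 = 26486069/500000000.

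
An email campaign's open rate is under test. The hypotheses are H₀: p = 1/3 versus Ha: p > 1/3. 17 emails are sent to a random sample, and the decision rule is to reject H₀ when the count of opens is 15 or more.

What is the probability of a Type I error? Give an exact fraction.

Under H₀, X ~ Binomial(17, 1/3), and α = P(X ≥ 15).
Summing C(17,j)(1/3)^j(2/3)^{17−j} for j = 15,…,17 gives 193/43046721.

193/43046721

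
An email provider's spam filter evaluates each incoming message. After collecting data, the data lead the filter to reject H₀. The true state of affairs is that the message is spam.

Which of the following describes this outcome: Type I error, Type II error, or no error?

The conventional null hypothesis here is that the message is legitimate (not spam).
The test rejected a false H₀ — the decision matches the true state.

No error — this is a correct decision.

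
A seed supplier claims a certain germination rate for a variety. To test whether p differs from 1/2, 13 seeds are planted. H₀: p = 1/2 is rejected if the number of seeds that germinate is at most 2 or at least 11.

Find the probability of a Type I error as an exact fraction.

Under H₀, Y ~ Binomial(13, 1/2); α is the probability of landing in either tail, P(Y ≤ 2) + P(Y ≥ 11).
By symmetry, α = 2·P(Y ≤ 2) = 2·(1 + 13 + 78)/8192 = 184/8192 = 23/1024.

23/1024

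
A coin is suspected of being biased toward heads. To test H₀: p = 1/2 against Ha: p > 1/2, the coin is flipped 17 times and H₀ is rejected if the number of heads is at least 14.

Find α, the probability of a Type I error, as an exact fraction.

The Type I error probability is α = P(X ≥ 14) computed under H₀, where X ~ Binomial(17, 1/2).
Summing the upper tail: (680 + 136 + 17 + 1) / 2^17 = 834/131072 = 417/65536.

417/65536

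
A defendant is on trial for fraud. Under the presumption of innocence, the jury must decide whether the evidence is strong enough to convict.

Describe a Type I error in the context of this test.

A Type I error would mean concluding that the defendant is guilty when in fact the defendant is innocent.

With the conventional null hypothesis that the defendant is innocent:
A Type I error is rejecting H₀ when H₀ is true.
Here that means convicting the defendant when actually the defendant is innocent.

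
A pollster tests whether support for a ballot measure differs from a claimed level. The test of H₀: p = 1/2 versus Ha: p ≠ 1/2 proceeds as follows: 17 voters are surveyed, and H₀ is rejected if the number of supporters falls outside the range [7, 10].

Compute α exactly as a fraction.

10889/32768

Under H₀, X ~ Binomial(17, 1/2); α is the probability of landing in either tail, P(X ≤ 6) + P(X ≥ 11).
The two tails are symmetric, so α = 2·(1 + 17 + 136 + 680 + 2380 + 6188 + 12376)/2^17 = 43556/131072 = 10889/32768.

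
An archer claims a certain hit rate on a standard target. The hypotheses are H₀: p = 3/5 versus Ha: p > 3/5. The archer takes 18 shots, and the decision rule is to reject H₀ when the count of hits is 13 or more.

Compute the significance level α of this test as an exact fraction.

796349989593/3814697265625

Under H₀, K ~ Binomial(18, 3/5), and α = P(K ≥ 13).
P(K ≥ 13) = Σ_{j=13}^{18} C(18,j)·(3/5)^j·(2/5)^{18-j} = 796349989593/3814697265625.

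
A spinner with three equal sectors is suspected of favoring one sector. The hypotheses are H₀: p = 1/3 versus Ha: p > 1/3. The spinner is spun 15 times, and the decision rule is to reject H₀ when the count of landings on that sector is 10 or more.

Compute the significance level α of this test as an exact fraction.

122027/14348907

The Type I error probability is α = P(K ≥ 10) computed under H₀, where K ~ Binomial(15, 1/3).
Summing C(15,j)(1/3)^j(2/3)^{15−j} for j = 10,…,15 gives 122027/14348907.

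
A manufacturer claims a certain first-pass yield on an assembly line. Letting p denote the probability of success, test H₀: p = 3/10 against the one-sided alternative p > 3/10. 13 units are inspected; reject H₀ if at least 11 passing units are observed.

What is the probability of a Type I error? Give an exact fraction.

90876411/1250000000000

The Type I error probability is α = P(X ≥ 11) computed under H₀, where X ~ Binomial(13, 3/10).
Adding the binomial terms for j = 11 through 13 with p = 3/10 yields 90876411/1250000000000.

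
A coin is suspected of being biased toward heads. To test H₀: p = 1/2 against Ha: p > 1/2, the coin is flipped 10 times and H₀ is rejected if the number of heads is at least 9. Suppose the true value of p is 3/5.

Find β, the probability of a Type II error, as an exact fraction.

β = P(fail to reject H₀ | Ha true) = P(Y ≤ 8 | p = 3/5), Y ~ Binomial(10, 3/5).
Adding the binomial probabilities P(Y=0)+…+P(Y=8) at p = 3/5 gives 9312916/9765625.

9312916/9765625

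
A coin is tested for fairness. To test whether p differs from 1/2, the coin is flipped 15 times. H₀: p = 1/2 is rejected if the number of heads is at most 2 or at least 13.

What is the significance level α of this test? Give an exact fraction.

α = P(S ≤ 2 or S ≥ 13 | p = 1/2), S ~ Binomial(15, 1/2).
The two tails are symmetric, so α = 2·(1 + 15 + 105)/2^15 = 242/32768 = 121/16384.

121/16384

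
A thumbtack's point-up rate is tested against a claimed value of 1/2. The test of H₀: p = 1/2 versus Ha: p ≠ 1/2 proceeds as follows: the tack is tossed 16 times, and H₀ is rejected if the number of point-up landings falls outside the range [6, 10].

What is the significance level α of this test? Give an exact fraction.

Under H₀, X ~ Binomial(16, 1/2); α is the probability of landing in either tail, P(X ≤ 5) + P(X ≥ 11).
The two tails are symmetric, so α = 2·(1 + 16 + 120 + 560 + 1820 + 4368)/2^16 = 13770/65536 = 6885/32768.

6885/32768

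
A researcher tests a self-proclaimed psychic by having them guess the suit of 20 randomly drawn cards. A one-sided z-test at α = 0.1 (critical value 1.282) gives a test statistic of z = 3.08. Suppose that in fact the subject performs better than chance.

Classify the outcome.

No error — this is a correct decision.

The conventional null hypothesis is that the subject is guessing at random (p = 1/4).
Since z = 3.08 > z* = 1.282, H₀ is rejected.
H₀ is false (actually the subject performs better than chance).
The decision matches the true state — no error.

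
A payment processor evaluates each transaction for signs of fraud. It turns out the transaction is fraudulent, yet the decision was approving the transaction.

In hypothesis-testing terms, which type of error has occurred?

Type II error

The null hypothesis here is that the transaction is legitimate.
'Approving the transaction' corresponds to failing to reject H₀.
H₀ was not rejected but H₀ is false — a Type II error (false negative).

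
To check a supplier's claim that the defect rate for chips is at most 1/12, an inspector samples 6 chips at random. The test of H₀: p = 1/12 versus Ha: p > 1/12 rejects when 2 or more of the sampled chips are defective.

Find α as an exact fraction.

248117/2985984

α = P(reject H₀ | H₀ true) = P(S ≥ 2 | p = 1/12), S ~ Binomial(6, 1/12).
α = 1 − P(S ≤ 1) = 1 − 2737867/2985984 = 248117/2985984.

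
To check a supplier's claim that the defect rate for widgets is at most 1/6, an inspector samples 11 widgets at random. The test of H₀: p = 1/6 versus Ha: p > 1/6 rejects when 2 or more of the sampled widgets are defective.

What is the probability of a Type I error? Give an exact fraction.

12909191/22674816

The significance level is the probability, assuming p = 1/6, of seeing 2 or more defectives in 11 draws.
Computing the lower-tail complement: 1 − 9765625/22674816 = 12909191/22674816.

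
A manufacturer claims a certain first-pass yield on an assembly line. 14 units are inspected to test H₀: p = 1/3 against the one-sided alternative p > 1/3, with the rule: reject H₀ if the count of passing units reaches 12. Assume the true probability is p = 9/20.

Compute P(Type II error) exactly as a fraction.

Under the alternative p = 9/20, X ~ Binomial(14, 9/20); β is the probability the test does not reject, P(X < 12).
Summing C(14,j)·(9/20)^j·(11/20)^{14-j} for j = 0..11 gives 817437922121895041/819200000000000000.

817437922121895041/819200000000000000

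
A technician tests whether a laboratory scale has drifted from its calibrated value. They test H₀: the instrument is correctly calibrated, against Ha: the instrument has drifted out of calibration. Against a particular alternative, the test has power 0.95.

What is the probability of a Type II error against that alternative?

0.05

Power = 1 − β, so β = 1 − 0.95 = 0.05.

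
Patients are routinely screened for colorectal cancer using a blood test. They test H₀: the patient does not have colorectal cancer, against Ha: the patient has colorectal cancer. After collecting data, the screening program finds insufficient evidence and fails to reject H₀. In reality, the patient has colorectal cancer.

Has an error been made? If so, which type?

H₀ was not rejected, but H₀ is actually false.
Failing to reject a false null hypothesis is a Type II error (false negative).

Type II error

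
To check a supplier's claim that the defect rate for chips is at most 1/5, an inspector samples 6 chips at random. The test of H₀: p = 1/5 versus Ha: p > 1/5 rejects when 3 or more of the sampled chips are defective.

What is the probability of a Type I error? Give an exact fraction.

Under H₀, X ~ Binomial(6, 1/5); the Type I error rate is P(X ≥ 3).
Via the complement, α = 1 − Σ_{j=0}^{2} C(6,j)(1/5)^j(4/5)^{6-j} = 309/3125.

309/3125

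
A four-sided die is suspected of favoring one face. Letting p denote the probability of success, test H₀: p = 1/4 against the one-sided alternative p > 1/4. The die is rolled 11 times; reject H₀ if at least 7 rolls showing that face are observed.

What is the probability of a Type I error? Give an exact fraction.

15857/2097152

Under H₀, X ~ Binomial(11, 1/4), and α = P(X ≥ 7).
Adding the binomial terms for j = 7 through 11 with p = 1/4 yields 15857/2097152.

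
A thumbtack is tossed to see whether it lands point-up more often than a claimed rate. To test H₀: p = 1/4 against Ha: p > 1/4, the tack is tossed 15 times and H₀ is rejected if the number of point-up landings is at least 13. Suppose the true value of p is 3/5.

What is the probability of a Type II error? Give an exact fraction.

Under the alternative p = 3/5, S ~ Binomial(15, 3/5); β is the probability the test does not reject, P(S < 13).
Adding the binomial probabilities P(S=0)+…+P(S=12) at p = 3/5 gives 29690124488/30517578125.

29690124488/30517578125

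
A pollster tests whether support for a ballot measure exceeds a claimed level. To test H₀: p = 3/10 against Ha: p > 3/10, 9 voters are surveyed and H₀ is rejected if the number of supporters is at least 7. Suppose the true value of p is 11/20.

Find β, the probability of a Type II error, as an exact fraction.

54431799039/64000000000

A Type II error is failing to reject when Ha holds: with p = 11/20, β = P(X ≤ 6).
Adding the binomial probabilities P(X=0)+…+P(X=6) at p = 11/20 gives 54431799039/64000000000.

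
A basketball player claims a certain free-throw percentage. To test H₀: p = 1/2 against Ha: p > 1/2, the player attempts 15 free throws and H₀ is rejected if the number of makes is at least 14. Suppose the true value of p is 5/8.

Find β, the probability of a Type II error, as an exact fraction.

A Type II error is failing to reject when Ha holds: with p = 5/8, β = P(Y ≤ 13).
Equivalently, β = 1 − P(Y ≥ 14) = 17439598153791/17592186044416.

17439598153791/17592186044416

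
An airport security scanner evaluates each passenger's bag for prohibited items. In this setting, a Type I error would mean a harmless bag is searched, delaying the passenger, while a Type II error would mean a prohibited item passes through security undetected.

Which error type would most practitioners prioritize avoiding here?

Type II error

The Type II consequence (a prohibited item passes through security undetected) is more severe than the Type I consequence (a harmless bag is searched, delaying the passenger).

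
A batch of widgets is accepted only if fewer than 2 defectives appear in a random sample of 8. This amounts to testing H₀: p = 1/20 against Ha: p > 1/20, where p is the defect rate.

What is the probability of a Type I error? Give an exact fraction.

1465463047/25600000000

The significance level is the probability, assuming p = 1/20, of seeing 2 or more defectives in 8 draws.
Computing the lower-tail complement: 1 − 24134536953/25600000000 = 1465463047/25600000000.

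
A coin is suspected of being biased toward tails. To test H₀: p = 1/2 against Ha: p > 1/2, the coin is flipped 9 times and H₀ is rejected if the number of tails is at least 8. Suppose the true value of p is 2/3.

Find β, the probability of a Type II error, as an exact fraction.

16867/19683

Under the alternative p = 2/3, K ~ Binomial(9, 2/3); β is the probability the test does not reject, P(K < 8).
Summing C(9,j)·(2/3)^j·(1/3)^{9-j} for j = 0..7 gives 16867/19683.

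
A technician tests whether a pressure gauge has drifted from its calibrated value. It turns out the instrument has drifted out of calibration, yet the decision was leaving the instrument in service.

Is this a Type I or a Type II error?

The null hypothesis here is that the instrument is correctly calibrated.
'Leaving the instrument in service' corresponds to failing to reject H₀.
H₀ was not rejected but H₀ is false — a Type II error (false negative).

Type II error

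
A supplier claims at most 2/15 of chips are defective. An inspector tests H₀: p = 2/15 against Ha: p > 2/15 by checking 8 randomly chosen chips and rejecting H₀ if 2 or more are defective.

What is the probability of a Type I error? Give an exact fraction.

Under H₀, X ~ Binomial(8, 2/15); the Type I error rate is P(X ≥ 2).
Via the complement, α = 1 − Σ_{j=0}^{1} C(8,j)(2/15)^j(13/15)^{8-j} = 743183632/2562890625.

743183632/2562890625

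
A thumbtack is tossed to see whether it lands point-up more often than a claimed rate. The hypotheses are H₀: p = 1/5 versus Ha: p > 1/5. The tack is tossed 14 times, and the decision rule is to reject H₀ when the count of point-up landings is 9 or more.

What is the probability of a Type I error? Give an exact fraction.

2331113/6103515625

The Type I error probability is α = P(Y ≥ 9) computed under H₀, where Y ~ Binomial(14, 1/5).
P(Y ≥ 9) = Σ_{j=9}^{14} C(14,j)·(1/5)^j·(4/5)^{14-j} = 2331113/6103515625.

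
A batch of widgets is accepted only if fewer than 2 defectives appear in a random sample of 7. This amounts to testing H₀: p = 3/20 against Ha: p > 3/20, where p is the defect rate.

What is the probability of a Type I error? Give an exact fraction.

α = P(reject H₀ | H₀ true) = P(S ≥ 2 | p = 3/20), S ~ Binomial(7, 3/20).
α = 1 − P(S ≤ 1) = 1 − 458613811/640000000 = 181386189/640000000.

181386189/640000000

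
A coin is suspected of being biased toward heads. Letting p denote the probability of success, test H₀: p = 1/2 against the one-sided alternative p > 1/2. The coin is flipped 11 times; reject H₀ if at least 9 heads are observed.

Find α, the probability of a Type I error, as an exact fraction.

α = P(reject H₀ | H₀ true) = P(S ≥ 9 | p = 1/2), with S ~ Binomial(11, 1/2).
P(S ≥ 9) = [C(11,9) + C(11,10) + C(11,11)] / 2^11 = (55 + 11 + 1) / 2048 = 67/2048.

67/2048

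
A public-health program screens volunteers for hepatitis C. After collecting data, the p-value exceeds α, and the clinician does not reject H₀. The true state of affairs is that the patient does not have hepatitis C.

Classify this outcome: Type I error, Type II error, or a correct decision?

The conventional null hypothesis here is that the patient does not have hepatitis C.
The test retained a true H₀ — the decision matches the true state.

Neither — the decision is correct.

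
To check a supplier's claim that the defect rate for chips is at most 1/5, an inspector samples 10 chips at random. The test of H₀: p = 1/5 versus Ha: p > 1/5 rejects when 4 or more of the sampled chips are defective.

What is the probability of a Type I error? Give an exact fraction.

1180409/9765625

The significance level is the probability, assuming p = 1/5, of seeing 4 or more defectives in 10 draws.
Computing the lower-tail complement: 1 − 8585216/9765625 = 1180409/9765625.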